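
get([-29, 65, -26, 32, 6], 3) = 32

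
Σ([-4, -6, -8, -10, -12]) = (-4) + (-6) + (-8) + (-10) + (-12)
= -40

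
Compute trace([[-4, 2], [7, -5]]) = diagonal: (-4) + (-5)
= -9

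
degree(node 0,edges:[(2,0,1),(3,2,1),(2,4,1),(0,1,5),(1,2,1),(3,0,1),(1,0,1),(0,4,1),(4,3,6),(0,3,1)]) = incident: (2,0), (0,1), (3,0), (1,0), (0,4), (0,3)
= 6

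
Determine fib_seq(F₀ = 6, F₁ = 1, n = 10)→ F_2 = F_1 + F_0 = 7
F_3 = F_2 + F_1 = 8
F_4 = F_3 + F_2 = 15
...
= [6, 1, 7, 8, 15, 23, 38, 61, 99, 160]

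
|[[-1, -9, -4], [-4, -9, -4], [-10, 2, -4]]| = (1)*(-1)*det([[-9, -4], [2, -4]]) + (-1)*(-9)*det([[-4, -4], [-10, -4]]) + (1)*(-4)*det([[-4, -9], [-10, 2]])
= -44 + -216 + 392
= 132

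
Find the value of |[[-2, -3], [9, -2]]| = (-2)*(-2) - (-3)*(9)
= 31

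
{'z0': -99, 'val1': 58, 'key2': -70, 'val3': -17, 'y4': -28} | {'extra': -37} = {'z0': -99, 'val1': 58, 'key2': -70, 'val3': -17, 'y4': -28, 'extra': -37}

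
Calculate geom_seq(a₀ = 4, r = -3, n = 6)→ [4, -12, 36, -108, 324, -972]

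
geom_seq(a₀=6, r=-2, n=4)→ a_0 = 6*(-2)^0 = 6
a_1 = 6*(-2)^1 = -12
a_2 = 6*(-2)^2 = 24
...
= [6, -12, 24, -48]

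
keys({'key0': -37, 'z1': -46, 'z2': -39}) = ['key0', 'z1', 'z2']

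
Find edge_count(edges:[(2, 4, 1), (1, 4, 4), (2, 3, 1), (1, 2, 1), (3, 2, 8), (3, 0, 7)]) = 6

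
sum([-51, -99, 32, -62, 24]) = -156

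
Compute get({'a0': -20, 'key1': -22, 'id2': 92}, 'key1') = -22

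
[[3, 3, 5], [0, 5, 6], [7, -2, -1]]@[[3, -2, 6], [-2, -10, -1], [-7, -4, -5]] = C[0][0] = (3)*(3) + (3)*(-2) + (5)*(-7) = -32
C[0][1] = (3)*(-2) + (3)*(-10) + (5)*(-4) = -56
C[0][2] = (3)*(6) + (3)*(-1) + (5)*(-5) = -10
C[1][0] = (0)*(3) + (5)*(-2) + (6)*(-7) = -52
C[1][1] = (0)*(-2) + (5)*(-10) + (6)*(-4) = -74
C[1][2] = (0)*(6) + (5)*(-1) + (6)*(-5) = -35
... (3 more cells)
= [[-32, -56, -10], [-52, -74, -35], [32, 10, 49]]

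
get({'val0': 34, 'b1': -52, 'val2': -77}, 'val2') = -77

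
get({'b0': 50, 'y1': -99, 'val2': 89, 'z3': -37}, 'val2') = 89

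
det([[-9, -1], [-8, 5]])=(-9)*(5) - (-1)*(-8)
= -53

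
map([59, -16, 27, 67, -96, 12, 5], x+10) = 59+10=69, -16+10=-6, 27+10=37, 67+10=77, -96+10=-86, 12+10=22, 5+10=15
= [69, -6, 37, 77, -86, 22, 15]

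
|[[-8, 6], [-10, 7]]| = (-8)*(7) - (6)*(-10)
= 4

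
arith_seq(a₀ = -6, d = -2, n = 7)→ a_0 = -6 + 0*-2 = -6
a_1 = -6 + 1*-2 = -8
a_2 = -6 + 2*-2 = -10
...
= [-6, -8, -10, -12, -14, -16, -18]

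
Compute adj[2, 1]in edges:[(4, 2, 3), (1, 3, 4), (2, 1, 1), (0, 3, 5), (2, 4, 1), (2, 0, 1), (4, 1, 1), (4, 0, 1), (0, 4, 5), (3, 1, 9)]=1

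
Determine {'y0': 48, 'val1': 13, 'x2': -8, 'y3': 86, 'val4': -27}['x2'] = -8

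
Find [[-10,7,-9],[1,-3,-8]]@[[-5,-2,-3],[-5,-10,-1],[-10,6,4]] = [[105, -104, -13], [90, -20, -32]]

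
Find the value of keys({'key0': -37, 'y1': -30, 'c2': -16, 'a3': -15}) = ['key0', 'y1', 'c2', 'a3']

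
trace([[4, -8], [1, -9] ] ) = -5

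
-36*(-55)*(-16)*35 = -1108800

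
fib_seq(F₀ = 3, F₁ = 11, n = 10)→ F_2 = F_1 + F_0 = 14
F_3 = F_2 + F_1 = 25
F_4 = F_3 + F_2 = 39
...
= [3, 11, 14, 25, 39, 64, 103, 167, 270, 437]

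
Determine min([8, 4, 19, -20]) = -20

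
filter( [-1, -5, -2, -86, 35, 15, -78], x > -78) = [-1, -5, -2, 35, 15]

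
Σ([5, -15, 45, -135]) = 5 + -15 + 45 + -135
= -100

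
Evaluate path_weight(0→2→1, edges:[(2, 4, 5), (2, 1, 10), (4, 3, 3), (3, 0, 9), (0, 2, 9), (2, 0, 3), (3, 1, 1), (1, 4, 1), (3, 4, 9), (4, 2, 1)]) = w(0→2)=9 + w(2→1)=10
= 19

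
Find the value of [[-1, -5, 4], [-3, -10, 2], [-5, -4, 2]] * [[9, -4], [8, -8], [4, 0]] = [[-33, 44], [-99, 92], [-69, 52]]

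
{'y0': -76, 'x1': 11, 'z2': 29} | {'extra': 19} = {'y0': -76, 'x1': 11, 'z2': 29, 'extra': 19}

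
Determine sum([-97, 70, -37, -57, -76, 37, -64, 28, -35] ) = -231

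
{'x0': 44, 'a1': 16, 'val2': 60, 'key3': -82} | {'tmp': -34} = {'x0': 44, 'a1': 16, 'val2': 60, 'key3': -82, 'tmp': -34}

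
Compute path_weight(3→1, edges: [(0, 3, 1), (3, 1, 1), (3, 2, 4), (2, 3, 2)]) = 1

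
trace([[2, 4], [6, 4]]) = 6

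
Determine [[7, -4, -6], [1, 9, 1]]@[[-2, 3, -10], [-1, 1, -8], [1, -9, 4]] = C[0][0] = (7)*(-2) + (-4)*(-1) + (-6)*(1) = -16
C[0][1] = (7)*(3) + (-4)*(1) + (-6)*(-9) = 71
C[0][2] = (7)*(-10) + (-4)*(-8) + (-6)*(4) = -62
C[1][0] = (1)*(-2) + (9)*(-1) + (1)*(1) = -10
C[1][1] = (1)*(3) + (9)*(1) + (1)*(-9) = 3
C[1][2] = (1)*(-10) + (9)*(-8) + (1)*(4) = -78
= [[-16, 71, -62], [-10, 3, -78]]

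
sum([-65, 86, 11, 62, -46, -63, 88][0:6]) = slice → [-65, 86, 11, 62, -46, -63]
(-65) + 86 + 11 + 62 + (-46) + (-63)
= -15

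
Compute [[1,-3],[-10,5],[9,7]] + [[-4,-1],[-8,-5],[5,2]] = [[-3, -4], [-18, 0], [14, 9]]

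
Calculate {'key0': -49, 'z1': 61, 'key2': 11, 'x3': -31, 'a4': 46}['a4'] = 46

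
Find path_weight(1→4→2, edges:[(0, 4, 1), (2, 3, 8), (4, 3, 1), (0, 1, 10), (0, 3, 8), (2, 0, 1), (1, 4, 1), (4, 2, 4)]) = 5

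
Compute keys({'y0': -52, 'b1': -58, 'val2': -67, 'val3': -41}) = ['y0', 'b1', 'val2', 'val3']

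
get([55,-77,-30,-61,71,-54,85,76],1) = -77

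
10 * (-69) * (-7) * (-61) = -294630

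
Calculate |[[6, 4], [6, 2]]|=(6)*(2) - (4)*(6)
= -12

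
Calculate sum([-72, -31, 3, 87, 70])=(-72) + (-31) + 3 + 87 + 70
= 57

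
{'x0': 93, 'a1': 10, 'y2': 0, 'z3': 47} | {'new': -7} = {'x0': 93, 'a1': 10, 'y2': 0, 'z3': 47, 'new': -7}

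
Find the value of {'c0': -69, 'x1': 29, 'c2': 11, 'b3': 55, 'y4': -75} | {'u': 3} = {'c0': -69, 'x1': 29, 'c2': 11, 'b3': 55, 'y4': -75, 'u': 3}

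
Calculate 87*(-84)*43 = -314244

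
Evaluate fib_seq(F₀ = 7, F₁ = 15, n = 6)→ [7, 15, 22, 37, 59, 96]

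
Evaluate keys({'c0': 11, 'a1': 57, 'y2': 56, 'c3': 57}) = ['c0', 'a1', 'y2', 'c3']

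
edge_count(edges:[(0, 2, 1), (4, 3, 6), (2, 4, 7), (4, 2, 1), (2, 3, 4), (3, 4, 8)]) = 6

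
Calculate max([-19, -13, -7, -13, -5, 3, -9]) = 3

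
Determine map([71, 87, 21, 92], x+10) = [81, 97, 31, 102]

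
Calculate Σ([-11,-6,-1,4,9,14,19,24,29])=(-11) + (-6) + (-1) + 4 + 9 + 14 + 19 + 24 + 29
= 81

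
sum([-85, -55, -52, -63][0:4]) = slice → [-85, -55, -52, -63]
(-85) + (-55) + (-52) + (-63)
= -255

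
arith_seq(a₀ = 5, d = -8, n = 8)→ a_0 = 5 + 0*-8 = 5
a_1 = 5 + 1*-8 = -3
a_2 = 5 + 2*-8 = -11
...
= [5, -3, -11, -19, -27, -35, -43, -51]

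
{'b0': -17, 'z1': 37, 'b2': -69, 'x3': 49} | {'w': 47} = {'b0': -17, 'z1': 37, 'b2': -69, 'x3': 49, 'w': 47}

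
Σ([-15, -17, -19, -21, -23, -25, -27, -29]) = -176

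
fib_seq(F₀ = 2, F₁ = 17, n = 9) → [2, 17, 19, 36, 55, 91, 146, 237, 383]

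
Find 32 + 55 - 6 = 81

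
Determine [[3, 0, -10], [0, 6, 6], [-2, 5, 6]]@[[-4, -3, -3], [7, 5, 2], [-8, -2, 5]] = C[0][0] = (3)*(-4) + (0)*(7) + (-10)*(-8) = 68
C[0][1] = (3)*(-3) + (0)*(5) + (-10)*(-2) = 11
C[0][2] = (3)*(-3) + (0)*(2) + (-10)*(5) = -59
C[1][0] = (0)*(-4) + (6)*(7) + (6)*(-8) = -6
C[1][1] = (0)*(-3) + (6)*(5) + (6)*(-2) = 18
C[1][2] = (0)*(-3) + (6)*(2) + (6)*(5) = 42
... (3 more cells)
= [[68, 11, -59], [-6, 18, 42], [-5, 19, 46]]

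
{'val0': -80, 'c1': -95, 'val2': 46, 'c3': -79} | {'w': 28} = {'val0': -80, 'c1': -95, 'val2': 46, 'c3': -79, 'w': 28}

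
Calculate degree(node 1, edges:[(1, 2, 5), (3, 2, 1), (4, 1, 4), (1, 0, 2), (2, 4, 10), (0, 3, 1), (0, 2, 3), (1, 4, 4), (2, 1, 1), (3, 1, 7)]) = incident: (1,2), (4,1), (1,0), (1,4), (2,1), (3,1)
= 6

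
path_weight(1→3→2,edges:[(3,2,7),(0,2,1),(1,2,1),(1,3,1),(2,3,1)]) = w(1→3)=1 + w(3→2)=7
= 8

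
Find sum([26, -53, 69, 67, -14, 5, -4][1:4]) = slice → [-53, 69, 67]
(-53) + 69 + 67
= 83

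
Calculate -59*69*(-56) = 227976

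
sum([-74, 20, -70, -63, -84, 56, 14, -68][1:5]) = -197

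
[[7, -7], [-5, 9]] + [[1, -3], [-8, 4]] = [[8, -10], [-13, 13]]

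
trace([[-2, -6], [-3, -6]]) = diagonal: (-2) + (-6)
= -8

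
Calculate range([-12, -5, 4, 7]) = 19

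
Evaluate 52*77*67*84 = 22534512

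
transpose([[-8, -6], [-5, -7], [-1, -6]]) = [[-8, -5, -1], [-6, -7, -6]]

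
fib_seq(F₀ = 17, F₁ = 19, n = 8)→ [17, 19, 36, 55, 91, 146, 237, 383]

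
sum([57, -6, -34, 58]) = 75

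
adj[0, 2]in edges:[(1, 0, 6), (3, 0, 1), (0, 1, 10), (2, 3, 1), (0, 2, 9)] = 9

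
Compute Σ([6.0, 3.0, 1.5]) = 10.5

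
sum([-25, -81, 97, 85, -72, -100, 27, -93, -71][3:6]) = slice → [85, -72, -100]
85 + (-72) + (-100)
= -87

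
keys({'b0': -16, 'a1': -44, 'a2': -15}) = ['b0', 'a1', 'a2']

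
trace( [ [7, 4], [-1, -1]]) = diagonal: 7 + (-1)
= 6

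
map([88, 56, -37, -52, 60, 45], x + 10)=[98, 66, -27, -42, 70, 55]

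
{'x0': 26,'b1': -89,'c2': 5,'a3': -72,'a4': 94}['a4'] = 94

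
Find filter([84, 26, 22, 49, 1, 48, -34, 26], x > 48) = keep x where x > 48: 84✓, 26✗, 22✗, 49✓, 1✗, 48✗, -34✗, 26✗
= [84, 49]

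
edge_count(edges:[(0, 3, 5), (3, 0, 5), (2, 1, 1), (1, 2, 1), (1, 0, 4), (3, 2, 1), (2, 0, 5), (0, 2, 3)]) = 8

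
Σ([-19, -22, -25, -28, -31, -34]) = -159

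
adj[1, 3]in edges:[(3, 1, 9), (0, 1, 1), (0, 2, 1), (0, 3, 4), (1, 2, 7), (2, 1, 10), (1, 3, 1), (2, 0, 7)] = 1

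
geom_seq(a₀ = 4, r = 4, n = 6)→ [4, 16, 64, 256, 1024, 4096]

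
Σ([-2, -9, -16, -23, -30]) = (-2) + (-9) + (-16) + (-23) + (-30)
= -80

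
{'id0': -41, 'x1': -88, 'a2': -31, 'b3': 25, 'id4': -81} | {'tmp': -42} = {'id0': -41, 'x1': -88, 'a2': -31, 'b3': 25, 'id4': -81, 'tmp': -42}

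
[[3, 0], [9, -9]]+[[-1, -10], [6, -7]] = [[2, -10], [15, -16]]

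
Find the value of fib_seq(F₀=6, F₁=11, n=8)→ F_2 = F_1 + F_0 = 17
F_3 = F_2 + F_1 = 28
F_4 = F_3 + F_2 = 45
...
= [6, 11, 17, 28, 45, 73, 118, 191]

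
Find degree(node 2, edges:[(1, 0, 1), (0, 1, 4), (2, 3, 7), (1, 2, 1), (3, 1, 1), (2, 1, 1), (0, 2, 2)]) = incident: (2,3), (1,2), (2,1), (0,2)
= 4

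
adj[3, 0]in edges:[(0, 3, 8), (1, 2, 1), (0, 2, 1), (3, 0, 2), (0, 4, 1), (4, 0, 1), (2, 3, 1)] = 2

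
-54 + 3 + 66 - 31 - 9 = -25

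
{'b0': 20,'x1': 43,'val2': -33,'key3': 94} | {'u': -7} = {'b0': 20, 'x1': 43, 'val2': -33, 'key3': 94, 'u': -7}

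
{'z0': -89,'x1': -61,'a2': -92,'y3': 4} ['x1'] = -61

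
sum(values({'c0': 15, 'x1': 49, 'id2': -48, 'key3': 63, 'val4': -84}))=15 + 49 + (-48) + 63 + (-84)
= -5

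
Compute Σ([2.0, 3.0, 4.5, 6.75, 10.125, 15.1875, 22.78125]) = 64.34375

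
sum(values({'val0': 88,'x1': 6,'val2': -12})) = 88 + 6 + (-12)
= 82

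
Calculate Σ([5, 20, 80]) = 5 + 20 + 80
= 105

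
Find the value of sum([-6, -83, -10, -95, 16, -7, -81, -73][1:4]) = slice → [-83, -10, -95]
(-83) + (-10) + (-95)
= -188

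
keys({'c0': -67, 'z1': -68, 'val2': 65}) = ['c0', 'z1', 'val2']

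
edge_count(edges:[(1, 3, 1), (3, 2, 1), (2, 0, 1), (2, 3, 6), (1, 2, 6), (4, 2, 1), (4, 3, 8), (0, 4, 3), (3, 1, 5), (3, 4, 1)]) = 10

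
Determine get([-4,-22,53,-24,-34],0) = -4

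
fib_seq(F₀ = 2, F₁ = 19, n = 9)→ F_2 = F_1 + F_0 = 21
F_3 = F_2 + F_1 = 40
F_4 = F_3 + F_2 = 61
...
= [2, 19, 21, 40, 61, 101, 162, 263, 425]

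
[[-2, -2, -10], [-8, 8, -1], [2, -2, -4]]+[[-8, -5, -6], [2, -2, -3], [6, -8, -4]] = [[-10, -7, -16], [-6, 6, -4], [8, -10, -8]]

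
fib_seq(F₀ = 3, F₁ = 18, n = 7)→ F_2 = F_1 + F_0 = 21
F_3 = F_2 + F_1 = 39
F_4 = F_3 + F_2 = 60
...
= [3, 18, 21, 39, 60, 99, 159]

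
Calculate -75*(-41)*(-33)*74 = -7509150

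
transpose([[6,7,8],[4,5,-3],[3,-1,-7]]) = [[6, 4, 3], [7, 5, -1], [8, -3, -7]]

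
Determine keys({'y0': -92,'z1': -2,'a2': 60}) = ['y0', 'z1', 'a2']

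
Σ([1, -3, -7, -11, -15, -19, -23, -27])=1 + (-3) + (-7) + (-11) + (-15) + (-19) + (-23) + (-27)
= -104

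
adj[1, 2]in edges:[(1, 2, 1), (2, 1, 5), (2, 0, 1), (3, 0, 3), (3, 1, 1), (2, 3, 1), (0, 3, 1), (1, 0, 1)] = 1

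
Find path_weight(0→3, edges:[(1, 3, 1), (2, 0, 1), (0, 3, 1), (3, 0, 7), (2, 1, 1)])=w(0→3)=1
= 1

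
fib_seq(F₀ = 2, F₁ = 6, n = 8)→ F_2 = F_1 + F_0 = 8
F_3 = F_2 + F_1 = 14
F_4 = F_3 + F_2 = 22
...
= [2, 6, 8, 14, 22, 36, 58, 94]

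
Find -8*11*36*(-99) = 313632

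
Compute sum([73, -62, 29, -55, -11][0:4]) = -15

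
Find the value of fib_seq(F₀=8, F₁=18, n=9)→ F_2 = F_1 + F_0 = 26
F_3 = F_2 + F_1 = 44
F_4 = F_3 + F_2 = 70
...
= [8, 18, 26, 44, 70, 114, 184, 298, 482]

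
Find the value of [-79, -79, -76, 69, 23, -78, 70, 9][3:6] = [69, 23, -78]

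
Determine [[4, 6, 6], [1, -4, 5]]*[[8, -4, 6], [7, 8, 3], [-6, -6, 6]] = [[38, -4, 78], [-50, -66, 24]]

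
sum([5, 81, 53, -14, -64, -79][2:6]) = -104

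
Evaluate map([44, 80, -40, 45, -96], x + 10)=44+10=54, 80+10=90, -40+10=-30, 45+10=55, -96+10=-86
= [54, 90, -30, 55, -86]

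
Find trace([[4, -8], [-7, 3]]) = 7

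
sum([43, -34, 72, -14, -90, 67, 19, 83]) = 146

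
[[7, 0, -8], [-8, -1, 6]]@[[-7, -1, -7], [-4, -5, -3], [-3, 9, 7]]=[[-25, -79, -105], [42, 67, 101]]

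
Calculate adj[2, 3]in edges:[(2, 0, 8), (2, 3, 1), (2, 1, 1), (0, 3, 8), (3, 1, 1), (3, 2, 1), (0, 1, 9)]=1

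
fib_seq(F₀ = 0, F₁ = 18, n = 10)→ [0, 18, 18, 36, 54, 90, 144, 234, 378, 612]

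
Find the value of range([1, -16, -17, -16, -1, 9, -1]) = 26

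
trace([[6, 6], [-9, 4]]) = diagonal: 6 + 4
= 10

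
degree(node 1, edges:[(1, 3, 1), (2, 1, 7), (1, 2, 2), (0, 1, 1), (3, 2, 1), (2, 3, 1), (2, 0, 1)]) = incident: (1,3), (2,1), (1,2), (0,1)
= 4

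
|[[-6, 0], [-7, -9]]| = 54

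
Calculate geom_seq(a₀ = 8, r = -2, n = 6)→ a_0 = 8*(-2)^0 = 8
a_1 = 8*(-2)^1 = -16
a_2 = 8*(-2)^2 = 32
...
= [8, -16, 32, -64, 128, -256]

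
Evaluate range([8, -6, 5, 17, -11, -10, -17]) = 34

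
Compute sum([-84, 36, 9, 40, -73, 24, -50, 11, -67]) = -154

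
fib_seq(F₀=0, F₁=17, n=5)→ F_2 = F_1 + F_0 = 17
F_3 = F_2 + F_1 = 34
F_4 = F_3 + F_2 = 51
= [0, 17, 17, 34, 51]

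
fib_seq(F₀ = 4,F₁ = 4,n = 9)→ [4, 4, 8, 12, 20, 32, 52, 84, 136]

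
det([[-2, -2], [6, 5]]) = (-2)*(5) - (-2)*(6)
= 2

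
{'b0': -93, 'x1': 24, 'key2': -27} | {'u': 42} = {'b0': -93, 'x1': 24, 'key2': -27, 'u': 42}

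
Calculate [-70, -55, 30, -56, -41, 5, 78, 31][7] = 31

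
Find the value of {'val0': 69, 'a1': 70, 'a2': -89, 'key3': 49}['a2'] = -89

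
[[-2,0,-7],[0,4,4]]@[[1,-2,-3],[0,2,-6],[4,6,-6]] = [[-30, -38, 48], [16, 32, -48]]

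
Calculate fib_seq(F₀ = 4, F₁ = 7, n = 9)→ [4, 7, 11, 18, 29, 47, 76, 123, 199]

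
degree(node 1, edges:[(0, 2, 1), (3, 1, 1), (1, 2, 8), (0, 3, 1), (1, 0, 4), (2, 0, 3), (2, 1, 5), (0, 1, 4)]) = 5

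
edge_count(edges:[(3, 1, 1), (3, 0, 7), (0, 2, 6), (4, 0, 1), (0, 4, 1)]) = 5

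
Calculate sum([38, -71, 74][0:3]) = slice → [38, -71, 74]
38 + (-71) + 74
= 41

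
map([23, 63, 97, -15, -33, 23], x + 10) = [33, 73, 107, -5, -23, 33]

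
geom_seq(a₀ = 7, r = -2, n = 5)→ [7, -14, 28, -56, 112]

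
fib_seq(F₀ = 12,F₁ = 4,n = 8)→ F_2 = F_1 + F_0 = 16
F_3 = F_2 + F_1 = 20
F_4 = F_3 + F_2 = 36
...
= [12, 4, 16, 20, 36, 56, 92, 148]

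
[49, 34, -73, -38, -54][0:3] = [49, 34, -73]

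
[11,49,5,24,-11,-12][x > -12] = [11, 49, 5, 24, -11]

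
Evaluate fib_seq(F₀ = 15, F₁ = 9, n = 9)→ F_2 = F_1 + F_0 = 24
F_3 = F_2 + F_1 = 33
F_4 = F_3 + F_2 = 57
...
= [15, 9, 24, 33, 57, 90, 147, 237, 384]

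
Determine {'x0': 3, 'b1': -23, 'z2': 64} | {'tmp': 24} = {'x0': 3, 'b1': -23, 'z2': 64, 'tmp': 24}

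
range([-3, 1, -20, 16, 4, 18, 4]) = 38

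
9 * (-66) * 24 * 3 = -42768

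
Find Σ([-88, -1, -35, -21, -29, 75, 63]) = -36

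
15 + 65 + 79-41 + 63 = 181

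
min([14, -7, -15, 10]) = -15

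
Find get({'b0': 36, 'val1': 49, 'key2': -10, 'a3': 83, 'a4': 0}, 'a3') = 83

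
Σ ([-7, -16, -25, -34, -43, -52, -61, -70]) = -308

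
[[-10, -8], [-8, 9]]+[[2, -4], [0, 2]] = [[-8, -12], [-8, 11]]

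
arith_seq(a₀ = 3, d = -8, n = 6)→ [3, -5, -13, -21, -29, -37]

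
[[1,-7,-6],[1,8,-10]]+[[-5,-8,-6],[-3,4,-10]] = [[-4, -15, -12], [-2, 12, -20]]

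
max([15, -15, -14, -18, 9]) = 15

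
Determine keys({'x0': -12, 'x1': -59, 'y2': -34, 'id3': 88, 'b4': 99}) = ['x0', 'x1', 'y2', 'id3', 'b4']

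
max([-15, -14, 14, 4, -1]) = 14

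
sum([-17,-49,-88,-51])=-205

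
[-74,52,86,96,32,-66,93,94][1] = 52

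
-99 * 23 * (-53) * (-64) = -7723584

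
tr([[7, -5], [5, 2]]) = 9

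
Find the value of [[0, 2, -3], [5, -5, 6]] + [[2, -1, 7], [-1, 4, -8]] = [[2, 1, 4], [4, -1, -2]]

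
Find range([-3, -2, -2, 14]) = 17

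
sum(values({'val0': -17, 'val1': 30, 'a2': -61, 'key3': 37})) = -11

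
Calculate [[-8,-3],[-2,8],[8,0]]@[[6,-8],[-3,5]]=C[0][0] = (-8)*(6) + (-3)*(-3) = -39
C[0][1] = (-8)*(-8) + (-3)*(5) = 49
C[1][0] = (-2)*(6) + (8)*(-3) = -36
C[1][1] = (-2)*(-8) + (8)*(5) = 56
C[2][0] = (8)*(6) + (0)*(-3) = 48
C[2][1] = (8)*(-8) + (0)*(5) = -64
= [[-39, 49], [-36, 56], [48, -64]]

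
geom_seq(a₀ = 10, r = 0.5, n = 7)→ a_0 = 10*0.5^0 = 10.0
a_1 = 10*0.5^1 = 5.0
a_2 = 10*0.5^2 = 2.5
...
= [10.0, 5.0, 2.5, 1.25, 0.625, 0.3125, 0.15625]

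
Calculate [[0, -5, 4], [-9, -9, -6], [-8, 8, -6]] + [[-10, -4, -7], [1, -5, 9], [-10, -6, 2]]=[[-10, -9, -3], [-8, -14, 3], [-18, 2, -4]]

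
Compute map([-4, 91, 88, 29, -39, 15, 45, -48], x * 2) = [-8, 182, 176, 58, -78, 30, 90, -96]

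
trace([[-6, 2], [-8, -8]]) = -14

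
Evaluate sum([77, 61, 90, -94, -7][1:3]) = slice → [61, 90]
61 + 90
= 151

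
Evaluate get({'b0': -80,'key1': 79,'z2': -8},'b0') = -80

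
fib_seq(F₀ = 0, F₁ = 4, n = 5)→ F_2 = F_1 + F_0 = 4
F_3 = F_2 + F_1 = 8
F_4 = F_3 + F_2 = 12
= [0, 4, 4, 8, 12]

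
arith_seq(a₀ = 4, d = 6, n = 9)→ a_0 = 4 + 0*6 = 4
a_1 = 4 + 1*6 = 10
a_2 = 4 + 2*6 = 16
...
= [4, 10, 16, 22, 28, 34, 40, 46, 52]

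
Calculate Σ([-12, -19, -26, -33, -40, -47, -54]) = (-12) + (-19) + (-26) + (-33) + (-40) + (-47) + (-54)
= -231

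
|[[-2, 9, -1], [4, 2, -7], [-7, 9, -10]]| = 665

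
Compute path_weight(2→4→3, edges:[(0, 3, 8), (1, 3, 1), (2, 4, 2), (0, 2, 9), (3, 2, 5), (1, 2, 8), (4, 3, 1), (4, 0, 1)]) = w(2→4)=2 + w(4→3)=1
= 3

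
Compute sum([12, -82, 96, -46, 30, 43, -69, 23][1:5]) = -2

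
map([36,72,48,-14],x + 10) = 36+10=46, 72+10=82, 48+10=58, -14+10=-4
= [46, 82, 58, -4]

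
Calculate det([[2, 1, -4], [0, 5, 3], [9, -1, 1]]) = 223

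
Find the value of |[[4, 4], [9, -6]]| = (4)*(-6) - (4)*(9)
= -60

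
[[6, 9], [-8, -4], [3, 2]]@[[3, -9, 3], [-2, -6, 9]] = C[0][0] = (6)*(3) + (9)*(-2) = 0
C[0][1] = (6)*(-9) + (9)*(-6) = -108
C[0][2] = (6)*(3) + (9)*(9) = 99
C[1][0] = (-8)*(3) + (-4)*(-2) = -16
C[1][1] = (-8)*(-9) + (-4)*(-6) = 96
C[1][2] = (-8)*(3) + (-4)*(9) = -60
... (3 more cells)
= [[0, -108, 99], [-16, 96, -60], [5, -39, 27]]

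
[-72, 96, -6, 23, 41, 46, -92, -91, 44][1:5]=[96, -6, 23, 41]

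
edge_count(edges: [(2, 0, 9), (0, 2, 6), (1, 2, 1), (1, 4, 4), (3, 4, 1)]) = 5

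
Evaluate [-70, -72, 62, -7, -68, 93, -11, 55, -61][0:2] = [-70, -72]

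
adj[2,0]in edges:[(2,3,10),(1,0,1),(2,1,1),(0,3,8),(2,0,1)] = 1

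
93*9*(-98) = -82026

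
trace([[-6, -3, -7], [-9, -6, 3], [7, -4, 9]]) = diagonal: (-6) + (-6) + 9
= -3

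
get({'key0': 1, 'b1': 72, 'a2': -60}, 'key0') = 1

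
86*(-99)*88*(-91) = 68180112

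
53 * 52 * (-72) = -198432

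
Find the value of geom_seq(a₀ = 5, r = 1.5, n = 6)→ a_0 = 5*1.5^0 = 5.0
a_1 = 5*1.5^1 = 7.5
a_2 = 5*1.5^2 = 11.25
...
= [5.0, 7.5, 11.25, 16.875, 25.3125, 37.96875]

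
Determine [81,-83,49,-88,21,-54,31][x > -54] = keep x where x > -54: 81✓, -83✗, 49✓, -88✗, 21✓, -54✗, 31✓
= [81, 49, 21, 31]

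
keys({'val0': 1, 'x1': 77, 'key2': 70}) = ['val0', 'x1', 'key2']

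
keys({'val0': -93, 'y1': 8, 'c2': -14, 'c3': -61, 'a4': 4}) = ['val0', 'y1', 'c2', 'c3', 'a4']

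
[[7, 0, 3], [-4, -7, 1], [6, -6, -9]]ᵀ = [[7, -4, 6], [0, -7, -6], [3, 1, -9]]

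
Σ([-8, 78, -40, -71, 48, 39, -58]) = -12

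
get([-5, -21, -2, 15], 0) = -5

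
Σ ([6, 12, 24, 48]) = 90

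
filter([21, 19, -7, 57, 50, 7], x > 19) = keep x where x > 19: 21✓, 19✗, -7✗, 57✓, 50✓, 7✗
= [21, 57, 50]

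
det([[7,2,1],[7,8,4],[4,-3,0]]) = (1)*(7)*det([[8, 4], [-3, 0]]) + (-1)*(2)*det([[7, 4], [4, 0]]) + (1)*(1)*det([[7, 8], [4, -3]])
= 84 + 32 + -53
= 63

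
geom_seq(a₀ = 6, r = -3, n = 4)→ [6, -18, 54, -162]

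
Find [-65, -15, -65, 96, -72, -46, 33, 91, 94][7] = 91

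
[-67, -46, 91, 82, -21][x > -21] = [91, 82]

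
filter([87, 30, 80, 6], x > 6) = [87, 30, 80]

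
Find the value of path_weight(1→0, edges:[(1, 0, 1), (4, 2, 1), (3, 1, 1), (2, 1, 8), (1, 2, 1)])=1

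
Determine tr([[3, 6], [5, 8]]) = diagonal: 3 + 8
= 11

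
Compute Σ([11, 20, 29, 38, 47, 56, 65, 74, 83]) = 423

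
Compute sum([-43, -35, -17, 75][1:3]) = slice → [-35, -17]
(-35) + (-17)
= -52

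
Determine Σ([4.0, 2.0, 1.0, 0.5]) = 4.0 + 2.0 + 1.0 + 0.5
= 7.5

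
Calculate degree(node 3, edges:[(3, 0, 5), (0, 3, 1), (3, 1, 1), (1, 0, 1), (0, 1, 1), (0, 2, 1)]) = 3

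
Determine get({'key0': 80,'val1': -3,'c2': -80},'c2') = -80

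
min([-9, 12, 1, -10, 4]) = -10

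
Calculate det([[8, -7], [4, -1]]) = (8)*(-1) - (-7)*(4)
= 20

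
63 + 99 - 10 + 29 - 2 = 179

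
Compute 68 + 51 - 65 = 54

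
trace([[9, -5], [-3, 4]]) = 13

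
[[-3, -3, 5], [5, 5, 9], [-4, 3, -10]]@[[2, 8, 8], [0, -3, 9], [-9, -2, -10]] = C[0][0] = (-3)*(2) + (-3)*(0) + (5)*(-9) = -51
C[0][1] = (-3)*(8) + (-3)*(-3) + (5)*(-2) = -25
C[0][2] = (-3)*(8) + (-3)*(9) + (5)*(-10) = -101
C[1][0] = (5)*(2) + (5)*(0) + (9)*(-9) = -71
C[1][1] = (5)*(8) + (5)*(-3) + (9)*(-2) = 7
C[1][2] = (5)*(8) + (5)*(9) + (9)*(-10) = -5
... (3 more cells)
= [[-51, -25, -101], [-71, 7, -5], [82, -21, 95]]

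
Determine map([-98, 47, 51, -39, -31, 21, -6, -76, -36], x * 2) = [-196, 94, 102, -78, -62, 42, -12, -152, -72]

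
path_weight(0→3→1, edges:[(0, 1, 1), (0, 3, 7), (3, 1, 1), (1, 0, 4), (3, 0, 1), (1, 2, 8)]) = 8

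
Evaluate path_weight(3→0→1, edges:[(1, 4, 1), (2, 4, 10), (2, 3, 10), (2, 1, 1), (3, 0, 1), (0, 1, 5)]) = 6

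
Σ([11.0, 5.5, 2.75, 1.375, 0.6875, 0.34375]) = 21.65625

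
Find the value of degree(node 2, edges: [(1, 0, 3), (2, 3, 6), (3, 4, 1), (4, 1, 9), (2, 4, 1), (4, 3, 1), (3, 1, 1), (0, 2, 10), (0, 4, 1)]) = incident: (2,3), (2,4), (0,2)
= 3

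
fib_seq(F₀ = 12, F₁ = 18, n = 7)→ [12, 18, 30, 48, 78, 126, 204]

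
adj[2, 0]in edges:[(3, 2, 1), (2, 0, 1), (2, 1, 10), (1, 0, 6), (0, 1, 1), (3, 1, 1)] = 1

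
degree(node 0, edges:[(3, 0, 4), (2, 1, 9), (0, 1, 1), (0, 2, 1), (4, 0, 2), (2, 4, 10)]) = incident: (3,0), (0,1), (0,2), (4,0)
= 4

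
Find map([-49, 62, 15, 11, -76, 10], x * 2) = -49*2=-98, 62*2=124, 15*2=30, 11*2=22, -76*2=-152, 10*2=20
= [-98, 124, 30, 22, -152, 20]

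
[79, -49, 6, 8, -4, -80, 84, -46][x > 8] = [79, 84]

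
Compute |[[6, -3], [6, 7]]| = (6)*(7) - (-3)*(6)
= 60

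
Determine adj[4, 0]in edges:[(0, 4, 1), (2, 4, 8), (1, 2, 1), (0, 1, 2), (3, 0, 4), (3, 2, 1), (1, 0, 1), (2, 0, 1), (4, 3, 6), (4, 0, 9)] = 9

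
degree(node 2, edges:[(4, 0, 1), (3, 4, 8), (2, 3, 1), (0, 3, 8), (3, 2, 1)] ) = 2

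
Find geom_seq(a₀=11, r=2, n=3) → a_0 = 11*2^0 = 11
a_1 = 11*2^1 = 22
a_2 = 11*2^2 = 44
= [11, 22, 44]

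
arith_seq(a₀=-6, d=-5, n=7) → a_0 = -6 + 0*-5 = -6
a_1 = -6 + 1*-5 = -11
a_2 = -6 + 2*-5 = -16
...
= [-6, -11, -16, -21, -26, -31, -36]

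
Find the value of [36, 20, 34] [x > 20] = keep x where x > 20: 36✓, 20✗, 34✓
= [36, 34]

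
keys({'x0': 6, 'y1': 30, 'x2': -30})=['x0', 'y1', 'x2']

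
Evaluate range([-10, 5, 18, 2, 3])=28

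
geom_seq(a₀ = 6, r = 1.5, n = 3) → a_0 = 6*1.5^0 = 6.0
a_1 = 6*1.5^1 = 9.0
a_2 = 6*1.5^2 = 13.5
= [6.0, 9.0, 13.5]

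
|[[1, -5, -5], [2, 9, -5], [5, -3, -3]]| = 308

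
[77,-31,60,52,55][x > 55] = [77, 60]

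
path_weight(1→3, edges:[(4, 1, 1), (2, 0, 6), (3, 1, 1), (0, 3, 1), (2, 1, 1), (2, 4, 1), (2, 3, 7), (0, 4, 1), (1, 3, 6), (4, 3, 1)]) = w(1→3)=6
= 6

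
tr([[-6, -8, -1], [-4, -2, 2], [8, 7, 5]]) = -3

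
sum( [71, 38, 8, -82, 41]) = 76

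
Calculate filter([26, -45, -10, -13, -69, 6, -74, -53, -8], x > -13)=keep x where x > -13: 26✓, -45✗, -10✓, -13✗, -69✗, 6✓, -74✗, -53✗, -8✓
= [26, -10, 6, -8]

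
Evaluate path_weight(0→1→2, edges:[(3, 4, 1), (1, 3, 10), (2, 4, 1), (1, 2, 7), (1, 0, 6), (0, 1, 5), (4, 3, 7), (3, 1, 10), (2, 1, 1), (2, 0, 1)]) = w(0→1)=5 + w(1→2)=7
= 12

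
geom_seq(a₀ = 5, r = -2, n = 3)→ a_0 = 5*(-2)^0 = 5
a_1 = 5*(-2)^1 = -10
a_2 = 5*(-2)^2 = 20
= [5, -10, 20]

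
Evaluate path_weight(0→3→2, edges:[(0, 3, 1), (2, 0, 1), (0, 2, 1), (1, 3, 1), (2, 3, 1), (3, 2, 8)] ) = w(0→3)=1 + w(3→2)=8
= 9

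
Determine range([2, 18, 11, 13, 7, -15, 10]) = 33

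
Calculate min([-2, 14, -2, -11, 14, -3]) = -11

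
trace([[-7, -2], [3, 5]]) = diagonal: (-7) + 5
= -2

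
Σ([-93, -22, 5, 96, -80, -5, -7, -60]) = -166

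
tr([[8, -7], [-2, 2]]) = 10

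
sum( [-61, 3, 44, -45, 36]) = -23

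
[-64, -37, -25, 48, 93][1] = -37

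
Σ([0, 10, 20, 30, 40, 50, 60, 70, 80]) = 0 + 10 + 20 + 30 + 40 + 50 + 60 + 70 + 80
= 360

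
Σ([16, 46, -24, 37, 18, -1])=92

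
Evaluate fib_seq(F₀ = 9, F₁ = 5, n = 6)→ [9, 5, 14, 19, 33, 52]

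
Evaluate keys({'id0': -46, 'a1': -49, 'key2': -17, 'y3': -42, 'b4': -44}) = ['id0', 'a1', 'key2', 'y3', 'b4']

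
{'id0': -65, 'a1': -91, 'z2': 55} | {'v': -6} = {'id0': -65, 'a1': -91, 'z2': 55, 'v': -6}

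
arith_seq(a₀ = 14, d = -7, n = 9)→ [14, 7, 0, -7, -14, -21, -28, -35, -42]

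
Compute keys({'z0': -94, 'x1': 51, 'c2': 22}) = ['z0', 'x1', 'c2']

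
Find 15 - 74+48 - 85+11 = -85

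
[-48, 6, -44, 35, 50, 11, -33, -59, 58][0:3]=[-48, 6, -44]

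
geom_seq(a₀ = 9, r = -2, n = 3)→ [9, -18, 36]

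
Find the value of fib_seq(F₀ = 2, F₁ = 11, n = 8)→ [2, 11, 13, 24, 37, 61, 98, 159]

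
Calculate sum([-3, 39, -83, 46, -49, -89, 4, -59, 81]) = -113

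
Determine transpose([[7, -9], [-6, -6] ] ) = [[7, -6], [-9, -6]]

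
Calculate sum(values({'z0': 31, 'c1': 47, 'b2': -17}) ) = 61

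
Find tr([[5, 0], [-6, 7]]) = 12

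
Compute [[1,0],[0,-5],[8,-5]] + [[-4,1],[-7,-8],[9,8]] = [[-3, 1], [-7, -13], [17, 3]]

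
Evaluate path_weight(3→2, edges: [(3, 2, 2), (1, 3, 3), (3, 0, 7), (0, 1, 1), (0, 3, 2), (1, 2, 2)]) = 2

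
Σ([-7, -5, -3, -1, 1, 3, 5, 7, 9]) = 9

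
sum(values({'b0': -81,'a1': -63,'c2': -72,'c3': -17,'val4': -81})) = -314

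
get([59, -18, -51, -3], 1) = -18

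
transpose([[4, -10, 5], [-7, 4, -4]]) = [[4, -7], [-10, 4], [5, -4]]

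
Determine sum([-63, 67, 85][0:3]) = slice → [-63, 67, 85]
(-63) + 67 + 85
= 89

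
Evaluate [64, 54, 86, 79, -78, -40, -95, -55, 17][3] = 79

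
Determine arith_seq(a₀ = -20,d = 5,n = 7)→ a_0 = -20 + 0*5 = -20
a_1 = -20 + 1*5 = -15
a_2 = -20 + 2*5 = -10
...
= [-20, -15, -10, -5, 0, 5, 10]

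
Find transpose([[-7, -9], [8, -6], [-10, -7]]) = [[-7, 8, -10], [-9, -6, -7]]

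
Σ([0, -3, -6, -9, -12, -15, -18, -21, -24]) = -108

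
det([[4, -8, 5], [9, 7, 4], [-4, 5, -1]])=313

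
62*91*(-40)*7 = -1579760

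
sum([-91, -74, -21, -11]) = (-91) + (-74) + (-21) + (-11)
= -197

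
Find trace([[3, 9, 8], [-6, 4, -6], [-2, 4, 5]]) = diagonal: 3 + 4 + 5
= 12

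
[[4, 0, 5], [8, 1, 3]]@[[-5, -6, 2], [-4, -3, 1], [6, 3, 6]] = [[10, -9, 38], [-26, -42, 35]]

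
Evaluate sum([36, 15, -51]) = 36 + 15 + (-51)
= 0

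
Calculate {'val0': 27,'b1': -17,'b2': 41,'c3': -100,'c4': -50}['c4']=-50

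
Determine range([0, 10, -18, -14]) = 28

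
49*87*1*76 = 323988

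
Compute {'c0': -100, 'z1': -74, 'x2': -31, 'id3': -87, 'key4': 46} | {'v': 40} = {'c0': -100, 'z1': -74, 'x2': -31, 'id3': -87, 'key4': 46, 'v': 40}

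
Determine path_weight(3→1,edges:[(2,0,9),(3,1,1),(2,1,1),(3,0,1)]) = w(3→1)=1
= 1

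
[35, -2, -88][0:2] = [35, -2]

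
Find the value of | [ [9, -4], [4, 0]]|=16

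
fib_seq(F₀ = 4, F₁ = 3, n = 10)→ F_2 = F_1 + F_0 = 7
F_3 = F_2 + F_1 = 10
F_4 = F_3 + F_2 = 17
...
= [4, 3, 7, 10, 17, 27, 44, 71, 115, 186]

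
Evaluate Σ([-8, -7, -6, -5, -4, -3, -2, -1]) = -36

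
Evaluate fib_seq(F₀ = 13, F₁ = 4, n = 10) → [13, 4, 17, 21, 38, 59, 97, 156, 253, 409]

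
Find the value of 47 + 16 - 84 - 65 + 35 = -51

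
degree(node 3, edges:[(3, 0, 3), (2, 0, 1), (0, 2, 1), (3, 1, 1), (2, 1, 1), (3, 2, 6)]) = incident: (3,0), (3,1), (3,2)
= 3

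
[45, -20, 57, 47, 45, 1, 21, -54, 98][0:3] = [45, -20, 57]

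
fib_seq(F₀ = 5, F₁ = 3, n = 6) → F_2 = F_1 + F_0 = 8
F_3 = F_2 + F_1 = 11
F_4 = F_3 + F_2 = 19
...
= [5, 3, 8, 11, 19, 30]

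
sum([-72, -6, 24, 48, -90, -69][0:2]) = -78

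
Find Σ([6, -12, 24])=18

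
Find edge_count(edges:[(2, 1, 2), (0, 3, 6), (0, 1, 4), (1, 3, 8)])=4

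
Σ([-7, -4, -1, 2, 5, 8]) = (-7) + (-4) + (-1) + 2 + 5 + 8
= 3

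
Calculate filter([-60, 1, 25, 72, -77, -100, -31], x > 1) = [25, 72]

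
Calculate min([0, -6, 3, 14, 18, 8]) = -6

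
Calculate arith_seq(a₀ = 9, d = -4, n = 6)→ [9, 5, 1, -3, -7, -11]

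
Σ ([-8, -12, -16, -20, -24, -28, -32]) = -140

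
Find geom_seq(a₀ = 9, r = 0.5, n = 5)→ [9.0, 4.5, 2.25, 1.125, 0.5625]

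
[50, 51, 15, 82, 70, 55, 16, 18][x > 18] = keep x where x > 18: 50✓, 51✓, 15✗, 82✓, 70✓, 55✓, 16✗, 18✗
= [50, 51, 82, 70, 55]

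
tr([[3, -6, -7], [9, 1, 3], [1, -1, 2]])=diagonal: 3 + 1 + 2
= 6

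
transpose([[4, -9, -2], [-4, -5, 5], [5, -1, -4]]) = [[4, -4, 5], [-9, -5, -1], [-2, 5, -4]]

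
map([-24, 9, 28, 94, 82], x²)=[576, 81, 784, 8836, 6724]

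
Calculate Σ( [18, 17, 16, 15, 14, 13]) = 93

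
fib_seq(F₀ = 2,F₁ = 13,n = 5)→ F_2 = F_1 + F_0 = 15
F_3 = F_2 + F_1 = 28
F_4 = F_3 + F_2 = 43
= [2, 13, 15, 28, 43]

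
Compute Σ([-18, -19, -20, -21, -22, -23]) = -123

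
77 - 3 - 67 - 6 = 1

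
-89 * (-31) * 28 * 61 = 4712372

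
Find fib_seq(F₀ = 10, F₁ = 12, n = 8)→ F_2 = F_1 + F_0 = 22
F_3 = F_2 + F_1 = 34
F_4 = F_3 + F_2 = 56
...
= [10, 12, 22, 34, 56, 90, 146, 236]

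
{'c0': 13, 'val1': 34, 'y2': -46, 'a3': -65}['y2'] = -46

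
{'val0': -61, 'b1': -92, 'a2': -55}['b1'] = -92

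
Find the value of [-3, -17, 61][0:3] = [-3, -17, 61]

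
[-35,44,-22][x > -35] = [44, -22]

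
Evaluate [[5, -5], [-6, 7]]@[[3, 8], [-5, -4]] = C[0][0] = (5)*(3) + (-5)*(-5) = 40
C[0][1] = (5)*(8) + (-5)*(-4) = 60
C[1][0] = (-6)*(3) + (7)*(-5) = -53
C[1][1] = (-6)*(8) + (7)*(-4) = -76
= [[40, 60], [-53, -76]]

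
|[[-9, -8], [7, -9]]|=(-9)*(-9) - (-8)*(7)
= 137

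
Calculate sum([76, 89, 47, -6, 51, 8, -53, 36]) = 248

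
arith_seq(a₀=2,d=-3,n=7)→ a_0 = 2 + 0*-3 = 2
a_1 = 2 + 1*-3 = -1
a_2 = 2 + 2*-3 = -4
...
= [2, -1, -4, -7, -10, -13, -16]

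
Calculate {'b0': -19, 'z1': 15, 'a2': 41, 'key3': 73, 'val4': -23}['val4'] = -23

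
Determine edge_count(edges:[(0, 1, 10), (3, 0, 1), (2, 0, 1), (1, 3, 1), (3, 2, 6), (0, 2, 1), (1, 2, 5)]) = 7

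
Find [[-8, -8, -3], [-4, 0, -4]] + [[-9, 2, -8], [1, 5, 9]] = [[-17, -6, -11], [-3, 5, 5]]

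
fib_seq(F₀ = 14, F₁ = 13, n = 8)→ [14, 13, 27, 40, 67, 107, 174, 281]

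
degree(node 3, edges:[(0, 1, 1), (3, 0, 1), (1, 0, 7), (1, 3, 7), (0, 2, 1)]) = incident: (3,0), (1,3)
= 2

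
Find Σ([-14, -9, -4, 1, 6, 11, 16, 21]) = 28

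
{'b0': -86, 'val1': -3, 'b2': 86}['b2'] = 86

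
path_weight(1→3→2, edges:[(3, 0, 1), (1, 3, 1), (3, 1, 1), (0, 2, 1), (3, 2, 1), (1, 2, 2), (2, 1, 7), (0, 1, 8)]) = w(1→3)=1 + w(3→2)=1
= 2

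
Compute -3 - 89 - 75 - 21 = -188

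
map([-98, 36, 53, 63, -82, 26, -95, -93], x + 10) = [-88, 46, 63, 73, -72, 36, -85, -83]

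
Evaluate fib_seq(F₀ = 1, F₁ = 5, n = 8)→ [1, 5, 6, 11, 17, 28, 45, 73]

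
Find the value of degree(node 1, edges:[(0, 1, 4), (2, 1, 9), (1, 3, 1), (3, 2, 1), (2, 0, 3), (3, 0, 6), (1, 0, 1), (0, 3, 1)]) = incident: (0,1), (2,1), (1,3), (1,0)
= 4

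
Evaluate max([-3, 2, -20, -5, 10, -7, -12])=10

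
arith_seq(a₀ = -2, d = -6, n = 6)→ [-2, -8, -14, -20, -26, -32]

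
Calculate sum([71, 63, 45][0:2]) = 134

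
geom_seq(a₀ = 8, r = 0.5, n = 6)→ [8.0, 4.0, 2.0, 1.0, 0.5, 0.25]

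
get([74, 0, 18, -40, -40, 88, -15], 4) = -40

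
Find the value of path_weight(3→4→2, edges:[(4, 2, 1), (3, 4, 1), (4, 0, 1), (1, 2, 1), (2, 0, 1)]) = w(3→4)=1 + w(4→2)=1
= 2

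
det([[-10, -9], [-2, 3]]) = -48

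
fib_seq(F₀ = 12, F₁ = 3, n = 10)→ [12, 3, 15, 18, 33, 51, 84, 135, 219, 354]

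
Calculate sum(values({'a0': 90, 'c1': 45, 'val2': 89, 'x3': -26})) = 90 + 45 + 89 + (-26)
= 198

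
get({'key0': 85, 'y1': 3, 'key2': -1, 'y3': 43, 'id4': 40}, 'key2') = -1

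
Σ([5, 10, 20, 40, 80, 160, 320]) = 5 + 10 + 20 + 40 + 80 + 160 + 320
= 635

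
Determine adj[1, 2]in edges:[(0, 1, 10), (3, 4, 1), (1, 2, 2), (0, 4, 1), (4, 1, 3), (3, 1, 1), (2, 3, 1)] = 2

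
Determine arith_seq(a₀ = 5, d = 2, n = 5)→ a_0 = 5 + 0*2 = 5
a_1 = 5 + 1*2 = 7
a_2 = 5 + 2*2 = 9
...
= [5, 7, 9, 11, 13]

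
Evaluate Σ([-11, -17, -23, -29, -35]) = -115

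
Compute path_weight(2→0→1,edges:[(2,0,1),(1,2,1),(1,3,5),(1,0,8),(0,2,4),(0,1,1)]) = 2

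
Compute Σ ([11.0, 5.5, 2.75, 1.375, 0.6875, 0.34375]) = 21.65625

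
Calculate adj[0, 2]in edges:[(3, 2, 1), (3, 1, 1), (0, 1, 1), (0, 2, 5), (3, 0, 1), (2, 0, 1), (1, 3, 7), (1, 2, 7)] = 5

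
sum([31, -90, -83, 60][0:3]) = -142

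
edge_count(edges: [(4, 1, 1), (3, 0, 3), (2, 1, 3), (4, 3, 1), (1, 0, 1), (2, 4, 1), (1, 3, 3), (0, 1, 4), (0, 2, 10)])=9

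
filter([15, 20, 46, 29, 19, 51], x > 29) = keep x where x > 29: 15✗, 20✗, 46✓, 29✗, 19✗, 51✓
= [46, 51]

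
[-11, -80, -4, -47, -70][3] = -47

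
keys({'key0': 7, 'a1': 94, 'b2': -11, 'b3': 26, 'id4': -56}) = ['key0', 'a1', 'b2', 'b3', 'id4']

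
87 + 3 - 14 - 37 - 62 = -23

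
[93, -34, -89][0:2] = [93, -34]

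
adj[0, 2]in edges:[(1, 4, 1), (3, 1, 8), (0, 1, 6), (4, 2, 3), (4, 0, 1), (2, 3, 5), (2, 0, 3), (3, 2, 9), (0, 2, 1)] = 1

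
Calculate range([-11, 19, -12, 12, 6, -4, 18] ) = 31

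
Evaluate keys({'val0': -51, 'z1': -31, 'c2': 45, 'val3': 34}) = ['val0', 'z1', 'c2', 'val3']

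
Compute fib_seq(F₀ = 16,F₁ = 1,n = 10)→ [16, 1, 17, 18, 35, 53, 88, 141, 229, 370]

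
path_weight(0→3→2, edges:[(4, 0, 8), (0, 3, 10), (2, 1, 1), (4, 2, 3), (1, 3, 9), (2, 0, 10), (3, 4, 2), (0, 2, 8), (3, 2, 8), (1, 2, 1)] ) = 18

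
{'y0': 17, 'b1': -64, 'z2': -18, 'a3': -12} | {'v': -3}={'y0': 17, 'b1': -64, 'z2': -18, 'a3': -12, 'v': -3}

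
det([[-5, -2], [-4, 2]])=-18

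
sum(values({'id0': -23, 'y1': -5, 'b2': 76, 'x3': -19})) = 29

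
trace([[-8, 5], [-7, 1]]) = -7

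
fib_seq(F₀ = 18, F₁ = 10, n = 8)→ [18, 10, 28, 38, 66, 104, 170, 274]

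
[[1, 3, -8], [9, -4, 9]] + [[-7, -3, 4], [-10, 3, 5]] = [[-6, 0, -4], [-1, -1, 14]]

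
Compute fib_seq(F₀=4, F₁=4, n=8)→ F_2 = F_1 + F_0 = 8
F_3 = F_2 + F_1 = 12
F_4 = F_3 + F_2 = 20
...
= [4, 4, 8, 12, 20, 32, 52, 84]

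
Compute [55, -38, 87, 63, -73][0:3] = [55, -38, 87]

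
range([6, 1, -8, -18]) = 24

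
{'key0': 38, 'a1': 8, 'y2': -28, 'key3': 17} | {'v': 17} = {'key0': 38, 'a1': 8, 'y2': -28, 'key3': 17, 'v': 17}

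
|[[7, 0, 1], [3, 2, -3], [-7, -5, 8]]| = (1)*(7)*det([[2, -3], [-5, 8]]) + (-1)*(0)*det([[3, -3], [-7, 8]]) + (1)*(1)*det([[3, 2], [-7, -5]])
= 7 + 0 + -1
= 6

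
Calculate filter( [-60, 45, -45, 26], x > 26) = [45]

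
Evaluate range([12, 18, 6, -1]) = 19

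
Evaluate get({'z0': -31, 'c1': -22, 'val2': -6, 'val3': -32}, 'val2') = -6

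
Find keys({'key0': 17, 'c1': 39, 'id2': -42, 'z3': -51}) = ['key0', 'c1', 'id2', 'z3']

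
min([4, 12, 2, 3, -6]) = -6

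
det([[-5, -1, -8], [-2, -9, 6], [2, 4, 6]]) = (1)*(-5)*det([[-9, 6], [4, 6]]) + (-1)*(-1)*det([[-2, 6], [2, 6]]) + (1)*(-8)*det([[-2, -9], [2, 4]])
= 390 + -24 + -80
= 286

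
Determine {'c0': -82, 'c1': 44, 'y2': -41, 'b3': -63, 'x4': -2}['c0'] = -82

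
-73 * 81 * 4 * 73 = -1726596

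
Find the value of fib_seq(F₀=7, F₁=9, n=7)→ F_2 = F_1 + F_0 = 16
F_3 = F_2 + F_1 = 25
F_4 = F_3 + F_2 = 41
...
= [7, 9, 16, 25, 41, 66, 107]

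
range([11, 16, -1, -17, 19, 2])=36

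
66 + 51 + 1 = 118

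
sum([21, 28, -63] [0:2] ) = 49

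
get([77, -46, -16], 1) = -46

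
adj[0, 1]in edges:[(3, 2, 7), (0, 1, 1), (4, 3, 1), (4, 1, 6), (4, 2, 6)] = 1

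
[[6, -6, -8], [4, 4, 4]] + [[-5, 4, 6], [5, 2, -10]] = [[1, -2, -2], [9, 6, -6]]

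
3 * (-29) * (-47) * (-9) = -36801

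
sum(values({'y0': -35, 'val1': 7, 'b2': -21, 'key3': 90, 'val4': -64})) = -23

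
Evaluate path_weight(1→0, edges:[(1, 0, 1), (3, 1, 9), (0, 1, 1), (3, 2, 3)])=1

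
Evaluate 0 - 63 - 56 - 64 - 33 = -216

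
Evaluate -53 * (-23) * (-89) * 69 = -7485879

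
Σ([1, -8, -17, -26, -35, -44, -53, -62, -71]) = 1 + (-8) + (-17) + (-26) + (-35) + (-44) + (-53) + (-62) + (-71)
= -315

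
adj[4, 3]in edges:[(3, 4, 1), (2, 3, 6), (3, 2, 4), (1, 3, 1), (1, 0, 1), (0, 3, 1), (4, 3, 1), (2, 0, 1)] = 1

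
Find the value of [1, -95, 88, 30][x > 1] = [88, 30]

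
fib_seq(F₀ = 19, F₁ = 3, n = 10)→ F_2 = F_1 + F_0 = 22
F_3 = F_2 + F_1 = 25
F_4 = F_3 + F_2 = 47
...
= [19, 3, 22, 25, 47, 72, 119, 191, 310, 501]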